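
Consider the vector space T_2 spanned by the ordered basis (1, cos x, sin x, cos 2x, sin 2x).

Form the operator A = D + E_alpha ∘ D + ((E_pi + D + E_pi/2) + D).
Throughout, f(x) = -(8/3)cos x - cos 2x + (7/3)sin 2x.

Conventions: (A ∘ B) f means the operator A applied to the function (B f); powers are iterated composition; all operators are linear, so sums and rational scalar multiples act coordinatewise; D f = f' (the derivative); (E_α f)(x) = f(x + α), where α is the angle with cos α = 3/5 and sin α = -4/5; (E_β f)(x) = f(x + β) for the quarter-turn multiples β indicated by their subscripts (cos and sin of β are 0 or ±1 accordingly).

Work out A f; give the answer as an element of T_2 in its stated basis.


D f = (8/3)sin x + (14/3)cos 2x + 2sin 2x
D f = (8/3)sin x + (14/3)cos 2x + 2sin 2x
E_alpha D f = -(32/15)cos x + (8/5)sin x - (242/75)cos 2x + (98/25)sin 2x
E_pi f = (8/3)cos x - cos 2x + (7/3)sin 2x
D f = (8/3)sin x + (14/3)cos 2x + 2sin 2x
E_pi/2 f = (8/3)sin x + cos 2x - (7/3)sin 2x
(E_pi + D + E_pi/2) f = (8/3)cos x + (16/3)sin x + (14/3)cos 2x + 2sin 2x
D f = (8/3)sin x + (14/3)cos 2x + 2sin 2x
((E_pi + D + E_pi/2) + D) f = (8/3)cos x + 8sin x + (28/3)cos 2x + 4sin 2x
(D + E_alpha ∘ D + ((E_pi + D + E_pi/2) + D)) f = (8/15)cos x + (184/15)sin x + (808/75)cos 2x + (248/25)sin 2x

the result is g(x) = (8/15)cos x + (184/15)sin x + (808/75)cos 2x + (248/25)sin 2x


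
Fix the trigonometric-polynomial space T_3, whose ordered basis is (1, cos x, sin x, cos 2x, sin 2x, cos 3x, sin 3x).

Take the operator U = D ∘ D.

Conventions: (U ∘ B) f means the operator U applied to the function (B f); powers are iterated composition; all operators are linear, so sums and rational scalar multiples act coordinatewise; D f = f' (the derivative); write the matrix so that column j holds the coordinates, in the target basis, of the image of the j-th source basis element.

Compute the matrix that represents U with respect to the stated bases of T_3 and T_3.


image of 1: 0
image of cos x: -cos x
image of sin x: -sin x
image of cos 2x: -4cos 2x
image of sin 2x: -4sin 2x
image of cos 3x: -9cos 3x
image of sin 3x: -9sin 3x
each image's coordinates form column j of the matrix

the matrix is [[0, 0, 0, 0, 0, 0, 0]; [0, -1, 0, 0, 0, 0, 0]; [0, 0, -1, 0, 0, 0, 0]; [0, 0, 0, -4, 0, 0, 0]; [0, 0, 0, 0, -4, 0, 0]; [0, 0, 0, 0, 0, -9, 0]; [0, 0, 0, 0, 0, 0, -9]] (rows listed top to bottom)


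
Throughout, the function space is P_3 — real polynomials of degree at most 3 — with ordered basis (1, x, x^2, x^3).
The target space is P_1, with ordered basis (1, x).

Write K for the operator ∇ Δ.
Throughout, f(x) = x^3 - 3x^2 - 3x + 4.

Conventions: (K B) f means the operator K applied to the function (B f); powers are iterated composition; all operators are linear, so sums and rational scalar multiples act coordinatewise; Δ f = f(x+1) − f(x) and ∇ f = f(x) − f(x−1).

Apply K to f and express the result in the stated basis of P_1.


Δ f = 3x^2 - 3x - 5
∇ Δ f = 6x - 6

the result is g(x) = 6x - 6


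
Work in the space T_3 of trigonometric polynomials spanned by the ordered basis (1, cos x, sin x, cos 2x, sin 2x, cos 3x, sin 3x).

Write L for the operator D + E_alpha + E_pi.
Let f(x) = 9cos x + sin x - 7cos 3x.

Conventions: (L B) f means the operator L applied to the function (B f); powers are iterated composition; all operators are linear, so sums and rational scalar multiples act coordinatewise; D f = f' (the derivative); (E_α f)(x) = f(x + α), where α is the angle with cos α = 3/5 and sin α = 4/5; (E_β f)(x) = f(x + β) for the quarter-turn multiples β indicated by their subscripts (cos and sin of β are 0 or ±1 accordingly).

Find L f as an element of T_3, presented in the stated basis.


the result is g(x) = -(9/5)cos x - (83/5)sin x + (1694/125)cos 3x + (2933/125)sin 3x

D f = cos x - 9sin x + 21sin 3x
E_alpha f = (31/5)cos x - (33/5)sin x + (819/125)cos 3x + (308/125)sin 3x
E_pi f = -9cos x - sin x + 7cos 3x
(D + E_alpha + E_pi) f = -(9/5)cos x - (83/5)sin x + (1694/125)cos 3x + (2933/125)sin 3x


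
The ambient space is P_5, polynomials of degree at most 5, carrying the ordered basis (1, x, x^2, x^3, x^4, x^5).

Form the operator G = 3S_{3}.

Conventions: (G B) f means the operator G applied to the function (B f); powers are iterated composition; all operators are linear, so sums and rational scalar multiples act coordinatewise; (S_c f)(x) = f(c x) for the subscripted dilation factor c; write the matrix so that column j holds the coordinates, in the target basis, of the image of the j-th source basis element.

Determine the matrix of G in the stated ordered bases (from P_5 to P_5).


image of 1: 3
image of x: 9x
image of x^2: 27x^2
image of x^3: 81x^3
image of x^4: 243x^4
image of x^5: 729x^5
each image's coordinates form column j of the matrix

the matrix is [[3, 0, 0, 0, 0, 0]; [0, 9, 0, 0, 0, 0]; [0, 0, 27, 0, 0, 0]; [0, 0, 0, 81, 0, 0]; [0, 0, 0, 0, 243, 0]; [0, 0, 0, 0, 0, 729]] (rows listed top to bottom)


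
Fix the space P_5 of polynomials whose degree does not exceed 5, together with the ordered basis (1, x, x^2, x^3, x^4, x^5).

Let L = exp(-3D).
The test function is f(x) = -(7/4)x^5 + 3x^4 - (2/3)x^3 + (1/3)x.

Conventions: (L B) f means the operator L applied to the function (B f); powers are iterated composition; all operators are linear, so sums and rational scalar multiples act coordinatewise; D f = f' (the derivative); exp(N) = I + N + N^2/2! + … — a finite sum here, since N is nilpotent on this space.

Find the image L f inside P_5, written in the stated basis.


g(x) = -(7/4)x^5 + (117/4)x^4 - (1165/6)x^3 + (1281/2)x^2 - (12605/12)x + 2741/4

order-1 term: (105/4)x^4 - 36x^3 + 6x^2 - 1
order-2 term: -(315/2)x^3 + 162x^2 - 18x
order-3 term: (945/2)x^2 - 324x + 18
order-4 term: -(2835/4)x + 243
order-5 term: 1701/4
the series for exp(-3D) f terminates at order 5
exp(-3D) f = -(7/4)x^5 + (117/4)x^4 - (1165/6)x^3 + (1281/2)x^2 - (12605/12)x + 2741/4


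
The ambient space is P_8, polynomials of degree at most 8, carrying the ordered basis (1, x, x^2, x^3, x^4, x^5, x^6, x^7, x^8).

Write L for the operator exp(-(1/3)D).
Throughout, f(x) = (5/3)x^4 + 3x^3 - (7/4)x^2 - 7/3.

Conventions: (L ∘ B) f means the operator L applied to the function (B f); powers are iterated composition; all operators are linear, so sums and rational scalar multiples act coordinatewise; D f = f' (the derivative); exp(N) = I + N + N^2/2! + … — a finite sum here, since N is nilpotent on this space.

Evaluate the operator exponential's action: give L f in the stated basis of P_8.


g(x) = (5/3)x^4 + (7/9)x^3 - (131/36)x^2 + (311/162)x - 2545/972

order-1 term: -(20/9)x^3 - 3x^2 + (7/6)x
order-2 term: (10/9)x^2 + x - 7/36
order-3 term: -(20/81)x - 1/9
order-4 term: 5/243
the series for exp(-(1/3)D) f terminates at order 4
exp(-(1/3)D) f = (5/3)x^4 + (7/9)x^3 - (131/36)x^2 + (311/162)x - 2545/972


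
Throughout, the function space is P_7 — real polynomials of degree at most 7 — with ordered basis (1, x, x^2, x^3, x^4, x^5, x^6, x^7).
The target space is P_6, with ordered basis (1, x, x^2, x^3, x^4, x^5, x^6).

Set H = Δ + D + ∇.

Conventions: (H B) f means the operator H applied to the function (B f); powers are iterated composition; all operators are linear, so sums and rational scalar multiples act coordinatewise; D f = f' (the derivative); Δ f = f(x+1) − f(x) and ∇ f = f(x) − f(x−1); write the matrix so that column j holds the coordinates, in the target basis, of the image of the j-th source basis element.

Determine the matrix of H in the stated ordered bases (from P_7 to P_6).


image of 1: 0
image of x: 3
image of x^2: 6x
image of x^3: 9x^2 + 2
image of x^4: 12x^3 + 8x
image of x^5: 15x^4 + 20x^2 + 2
image of x^6: 18x^5 + 40x^3 + 12x
image of x^7: 21x^6 + 70x^4 + 42x^2 + 2
each image's coordinates form column j of the matrix

the matrix is [[0, 3, 0, 2, 0, 2, 0, 2]; [0, 0, 6, 0, 8, 0, 12, 0]; [0, 0, 0, 9, 0, 20, 0, 42]; [0, 0, 0, 0, 12, 0, 40, 0]; [0, 0, 0, 0, 0, 15, 0, 70]; [0, 0, 0, 0, 0, 0, 18, 0]; [0, 0, 0, 0, 0, 0, 0, 21]] (rows listed top to bottom)


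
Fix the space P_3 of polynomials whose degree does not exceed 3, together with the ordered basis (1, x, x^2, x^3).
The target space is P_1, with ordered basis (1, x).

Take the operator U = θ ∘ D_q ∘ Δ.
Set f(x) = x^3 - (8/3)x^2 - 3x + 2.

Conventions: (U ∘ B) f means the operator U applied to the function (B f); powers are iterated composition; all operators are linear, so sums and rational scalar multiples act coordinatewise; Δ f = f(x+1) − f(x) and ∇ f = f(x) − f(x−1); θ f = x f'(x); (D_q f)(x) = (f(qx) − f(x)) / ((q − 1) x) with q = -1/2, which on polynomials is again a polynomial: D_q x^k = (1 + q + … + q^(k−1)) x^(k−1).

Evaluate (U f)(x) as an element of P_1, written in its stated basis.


Δ f = 3x^2 - (7/3)x - 14/3
D_q Δ f = (3/2)x - 7/3
θ (D_q ∘ Δ) f = (3/2)x

the image equals g(x) = (3/2)x


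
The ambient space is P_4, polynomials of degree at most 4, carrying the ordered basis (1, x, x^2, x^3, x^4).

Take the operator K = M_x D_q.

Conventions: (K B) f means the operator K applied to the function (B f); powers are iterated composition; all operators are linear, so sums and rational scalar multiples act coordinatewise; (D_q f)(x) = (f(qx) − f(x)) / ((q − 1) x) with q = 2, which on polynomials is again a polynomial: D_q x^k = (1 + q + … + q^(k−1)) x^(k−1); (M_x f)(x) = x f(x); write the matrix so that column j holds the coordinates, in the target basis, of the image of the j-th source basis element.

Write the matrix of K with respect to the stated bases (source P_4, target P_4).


the matrix is [[0, 0, 0, 0, 0]; [0, 1, 0, 0, 0]; [0, 0, 3, 0, 0]; [0, 0, 0, 7, 0]; [0, 0, 0, 0, 15]] (rows listed top to bottom)

image of 1: 0
image of x: x
image of x^2: 3x^2
image of x^3: 7x^3
image of x^4: 15x^4
each image's coordinates form column j of the matrix


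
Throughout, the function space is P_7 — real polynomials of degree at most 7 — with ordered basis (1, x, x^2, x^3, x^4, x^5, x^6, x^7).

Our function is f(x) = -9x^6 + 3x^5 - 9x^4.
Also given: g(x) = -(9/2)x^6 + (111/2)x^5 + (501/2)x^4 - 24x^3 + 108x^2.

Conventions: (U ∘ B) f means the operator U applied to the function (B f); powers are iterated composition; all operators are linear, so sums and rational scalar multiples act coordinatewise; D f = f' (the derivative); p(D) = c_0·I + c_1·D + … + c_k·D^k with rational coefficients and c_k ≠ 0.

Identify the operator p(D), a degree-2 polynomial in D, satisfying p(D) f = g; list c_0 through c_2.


p(D) = (1/2)·I − D − D^2, i.e. c_0 = 1/2, c_1 = -1, c_2 = -1

D^0 f = -9x^6 + 3x^5 - 9x^4
D^1 f = -54x^5 + 15x^4 - 36x^3
D^2 f = -270x^4 + 60x^3 - 108x^2
matching coefficients of g against c_0 f + c_1 Df + … from the top degree down determines the c_i
solution: c_0 = 1/2, c_1 = -1, c_2 = -1


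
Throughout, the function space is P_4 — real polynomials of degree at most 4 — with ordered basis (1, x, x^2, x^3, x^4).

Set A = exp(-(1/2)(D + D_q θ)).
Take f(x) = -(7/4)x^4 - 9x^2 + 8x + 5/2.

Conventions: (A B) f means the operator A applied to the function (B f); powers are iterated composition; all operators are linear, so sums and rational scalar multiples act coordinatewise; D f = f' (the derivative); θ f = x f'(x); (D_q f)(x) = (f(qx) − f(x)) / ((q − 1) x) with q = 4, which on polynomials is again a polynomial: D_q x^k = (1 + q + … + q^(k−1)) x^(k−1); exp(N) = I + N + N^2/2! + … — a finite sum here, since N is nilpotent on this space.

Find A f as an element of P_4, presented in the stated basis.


order-1 term: 301x^3 + 54x - 8
order-2 term: -(9933/2)x^2 - 27
order-3 term: 9933x
order-4 term: -9933/4
the series for exp(-(1/2)(D + D_q θ)) f terminates at order 4
exp(-(1/2)(D + D_q θ)) f = -(7/4)x^4 + 301x^3 - (9951/2)x^2 + 9995x - 10063/4

the result is g(x) = -(7/4)x^4 + 301x^3 - (9951/2)x^2 + 9995x - 10063/4


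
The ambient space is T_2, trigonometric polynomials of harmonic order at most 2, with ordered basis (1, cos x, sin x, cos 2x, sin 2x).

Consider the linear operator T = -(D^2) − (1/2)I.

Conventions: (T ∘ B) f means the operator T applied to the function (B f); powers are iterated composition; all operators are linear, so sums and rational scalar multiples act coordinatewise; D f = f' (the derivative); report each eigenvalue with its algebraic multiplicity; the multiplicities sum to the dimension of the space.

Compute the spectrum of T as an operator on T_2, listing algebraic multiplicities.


λ = -1/2 (multiplicity 1), λ = 1/2 (multiplicity 2), λ = 7/2 (multiplicity 2)

image of 1: -1/2
image of cos x: (1/2)cos x
image of sin x: (1/2)sin x
image of cos 2x: (7/2)cos 2x
image of sin 2x: (7/2)sin 2x
the matrix is diagonal; its diagonal is (-1/2, 1/2, 1/2, 7/2, 7/2)
for a triangular matrix the eigenvalues are the diagonal entries, with algebraic multiplicity their repetition count


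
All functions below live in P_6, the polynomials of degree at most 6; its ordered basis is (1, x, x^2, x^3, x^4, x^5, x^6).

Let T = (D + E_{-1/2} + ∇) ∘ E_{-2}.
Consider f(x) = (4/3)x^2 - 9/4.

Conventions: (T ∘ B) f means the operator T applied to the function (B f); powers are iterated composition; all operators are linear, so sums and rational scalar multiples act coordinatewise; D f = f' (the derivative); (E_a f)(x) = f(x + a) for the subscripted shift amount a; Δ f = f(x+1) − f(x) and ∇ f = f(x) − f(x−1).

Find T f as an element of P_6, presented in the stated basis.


E_{-2} f = (4/3)x^2 - (16/3)x + 37/12
D E_{-2} f = (8/3)x - 16/3
E_{-1/2} E_{-2} f = (4/3)x^2 - (20/3)x + 73/12
∇ E_{-2} f = (8/3)x - 20/3
(D + E_{-1/2} + ∇) E_{-2} f = (4/3)x^2 - (4/3)x - 71/12

g(x) = (4/3)x^2 - (4/3)x - 71/12


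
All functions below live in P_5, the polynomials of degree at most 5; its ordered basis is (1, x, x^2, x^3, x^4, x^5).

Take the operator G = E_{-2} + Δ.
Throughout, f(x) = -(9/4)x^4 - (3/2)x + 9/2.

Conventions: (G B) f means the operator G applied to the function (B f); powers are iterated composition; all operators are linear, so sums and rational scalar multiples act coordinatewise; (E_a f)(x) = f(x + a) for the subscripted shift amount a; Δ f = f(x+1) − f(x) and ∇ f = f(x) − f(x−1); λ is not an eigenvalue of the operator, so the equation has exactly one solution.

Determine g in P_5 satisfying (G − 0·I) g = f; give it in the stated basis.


the image equals g(x) = -(9/4)x^4 - 9x^3 + (81/2)x^2 + (303/2)x - 285/4

write g with unknown coordinates in the stated basis and equate coefficients in (G − 0·I) g = f
solving from the highest basis element down gives g = -(9/4)x^4 - 9x^3 + (81/2)x^2 + (303/2)x - 285/4
check: G g = -(9/4)x^4 - (3/2)x + 9/2
so G g − 0·g = -(9/4)x^4 - (3/2)x + 9/2 = f ✓


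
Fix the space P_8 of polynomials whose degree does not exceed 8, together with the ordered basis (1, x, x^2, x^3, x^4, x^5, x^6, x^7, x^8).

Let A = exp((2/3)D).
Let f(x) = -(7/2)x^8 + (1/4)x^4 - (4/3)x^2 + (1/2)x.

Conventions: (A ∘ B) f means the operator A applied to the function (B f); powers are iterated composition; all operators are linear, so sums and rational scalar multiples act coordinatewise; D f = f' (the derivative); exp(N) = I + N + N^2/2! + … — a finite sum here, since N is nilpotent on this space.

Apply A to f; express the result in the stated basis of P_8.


g(x) = -(7/2)x^8 - (56/3)x^7 - (392/9)x^6 - (1568/27)x^5 - (15599/324)x^4 - (6110/243)x^3 - (6758/729)x^2 - (11461/4374)x - 2273/6561

order-1 term: -(56/3)x^7 + (2/3)x^3 - (16/9)x + 1/3
order-2 term: -(392/9)x^6 + (2/3)x^2 - 16/27
order-3 term: -(1568/27)x^5 + (8/27)x
order-4 term: -(3920/81)x^4 + 4/81
order-5 term: -(6272/243)x^3
order-6 term: -(6272/729)x^2
order-7 term: -(3584/2187)x
order-8 term: -896/6561
the series for exp((2/3)D) f terminates at order 8
exp((2/3)D) f = -(7/2)x^8 - (56/3)x^7 - (392/9)x^6 - (1568/27)x^5 - (15599/324)x^4 - (6110/243)x^3 - (6758/729)x^2 - (11461/4374)x - 2273/6561


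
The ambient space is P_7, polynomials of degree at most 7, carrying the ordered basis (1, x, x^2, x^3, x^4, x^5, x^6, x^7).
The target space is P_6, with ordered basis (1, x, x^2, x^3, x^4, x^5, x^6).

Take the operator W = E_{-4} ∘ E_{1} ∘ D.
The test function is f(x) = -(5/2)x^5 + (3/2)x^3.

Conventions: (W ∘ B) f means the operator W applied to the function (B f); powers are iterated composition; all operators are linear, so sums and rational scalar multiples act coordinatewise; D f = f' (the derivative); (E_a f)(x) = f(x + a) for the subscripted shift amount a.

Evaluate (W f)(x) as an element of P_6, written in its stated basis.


D f = -(25/2)x^4 + (9/2)x^2
E_{1} D f = -(25/2)x^4 - 50x^3 - (141/2)x^2 - 41x - 8
E_{-4} E_{1} D f = -(25/2)x^4 + 150x^3 - (1341/2)x^2 + 1323x - 972

the image equals g(x) = -(25/2)x^4 + 150x^3 - (1341/2)x^2 + 1323x - 972


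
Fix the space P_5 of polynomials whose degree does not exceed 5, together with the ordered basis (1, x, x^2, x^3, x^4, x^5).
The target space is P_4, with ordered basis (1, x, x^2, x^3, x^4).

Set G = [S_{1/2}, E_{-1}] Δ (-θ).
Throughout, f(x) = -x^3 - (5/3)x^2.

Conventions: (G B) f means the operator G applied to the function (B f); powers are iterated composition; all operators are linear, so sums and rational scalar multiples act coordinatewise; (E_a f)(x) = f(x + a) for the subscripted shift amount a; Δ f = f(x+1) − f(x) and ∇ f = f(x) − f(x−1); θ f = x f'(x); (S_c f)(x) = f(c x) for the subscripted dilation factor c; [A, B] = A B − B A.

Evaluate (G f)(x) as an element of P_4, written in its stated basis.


θ f = -3x^3 - (10/3)x^2
(-θ) f = 3x^3 + (10/3)x^2
Δ (-θ) f = 9x^2 + (47/3)x + 19/3
E_{-1} Δ (-θ) f = 9x^2 - (7/3)x - 1/3
S_{1/2} E_{-1} Δ (-θ) f = (9/4)x^2 - (7/6)x - 1/3
S_{1/2} Δ (-θ) f = (9/4)x^2 + (47/6)x + 19/3
E_{-1} S_{1/2} Δ (-θ) f = (9/4)x^2 + (10/3)x + 3/4
[S_{1/2}, E_{-1}] Δ (-θ) f = -(9/2)x - 13/12

the result is g(x) = -(9/2)x - 13/12


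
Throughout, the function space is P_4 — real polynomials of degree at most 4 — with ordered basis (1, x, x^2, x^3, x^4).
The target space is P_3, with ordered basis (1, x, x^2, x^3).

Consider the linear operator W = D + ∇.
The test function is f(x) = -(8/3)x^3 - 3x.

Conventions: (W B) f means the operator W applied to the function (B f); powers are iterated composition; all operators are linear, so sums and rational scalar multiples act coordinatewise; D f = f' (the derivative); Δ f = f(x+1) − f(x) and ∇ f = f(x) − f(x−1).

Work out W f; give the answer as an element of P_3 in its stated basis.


the result is g(x) = -16x^2 + 8x - 26/3

D f = -8x^2 - 3
∇ f = -8x^2 + 8x - 17/3
(D + ∇) f = -16x^2 + 8x - 26/3


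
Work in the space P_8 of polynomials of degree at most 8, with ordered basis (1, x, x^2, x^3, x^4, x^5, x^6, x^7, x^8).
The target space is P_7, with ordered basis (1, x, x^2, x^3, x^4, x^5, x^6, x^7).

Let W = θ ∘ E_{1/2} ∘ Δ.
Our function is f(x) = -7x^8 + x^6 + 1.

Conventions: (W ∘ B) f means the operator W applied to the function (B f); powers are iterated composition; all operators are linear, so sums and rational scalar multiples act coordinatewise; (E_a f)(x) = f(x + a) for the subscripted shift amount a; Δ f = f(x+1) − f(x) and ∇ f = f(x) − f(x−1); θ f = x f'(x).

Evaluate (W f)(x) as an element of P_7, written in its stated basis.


g(x) = -392x^7 - 2352x^6 - 6340x^5 - 9680x^4 - (17397/2)x^3 - 4309x^2 - 911x

Δ f = -56x^7 - 196x^6 - 386x^5 - 475x^4 - 372x^3 - 181x^2 - 50x - 6
E_{1/2} Δ f = -56x^7 - 392x^6 - 1268x^5 - 2420x^4 - (5799/2)x^3 - (4309/2)x^2 - 911x - 168
θ E_{1/2} Δ f = -392x^7 - 2352x^6 - 6340x^5 - 9680x^4 - (17397/2)x^3 - 4309x^2 - 911x


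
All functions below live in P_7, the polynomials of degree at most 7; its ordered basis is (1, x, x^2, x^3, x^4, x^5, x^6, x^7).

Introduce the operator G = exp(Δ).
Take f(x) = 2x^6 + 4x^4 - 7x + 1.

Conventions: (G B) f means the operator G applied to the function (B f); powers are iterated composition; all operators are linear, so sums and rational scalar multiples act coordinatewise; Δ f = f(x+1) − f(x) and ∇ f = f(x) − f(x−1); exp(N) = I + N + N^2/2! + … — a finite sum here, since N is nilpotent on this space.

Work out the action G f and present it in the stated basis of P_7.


the image equals g(x) = 2x^6 + 12x^5 + 64x^4 + 216x^3 + 498x^2 + 697x + 460

order-1 term: 12x^5 + 30x^4 + 56x^3 + 54x^2 + 28x - 1
order-2 term: 30x^4 + 120x^3 + 234x^2 + 228x + 90
order-3 term: 40x^3 + 180x^2 + 316x + 204
order-4 term: 30x^2 + 120x + 134
order-5 term: 12x + 30
order-6 term: 2
the series for exp(Δ) f terminates at order 6
exp(Δ) f = 2x^6 + 12x^5 + 64x^4 + 216x^3 + 498x^2 + 697x + 460


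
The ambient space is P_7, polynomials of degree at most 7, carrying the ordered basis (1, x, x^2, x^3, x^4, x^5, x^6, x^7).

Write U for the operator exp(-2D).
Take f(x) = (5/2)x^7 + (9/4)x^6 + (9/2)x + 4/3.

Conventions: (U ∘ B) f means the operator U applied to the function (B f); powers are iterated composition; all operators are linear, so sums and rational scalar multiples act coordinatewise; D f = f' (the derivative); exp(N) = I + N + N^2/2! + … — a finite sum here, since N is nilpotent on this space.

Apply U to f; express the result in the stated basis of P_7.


order-1 term: -35x^6 - 27x^5 - 9
order-2 term: 210x^5 + 135x^4
order-3 term: -700x^4 - 360x^3
order-4 term: 1400x^3 + 540x^2
order-5 term: -1680x^2 - 432x
order-6 term: 1120x + 144
order-7 term: -320
the series for exp(-2D) f terminates at order 7
exp(-2D) f = (5/2)x^7 - (131/4)x^6 + 183x^5 - 565x^4 + 1040x^3 - 1140x^2 + (1385/2)x - 551/3

the result is g(x) = (5/2)x^7 - (131/4)x^6 + 183x^5 - 565x^4 + 1040x^3 - 1140x^2 + (1385/2)x - 551/3


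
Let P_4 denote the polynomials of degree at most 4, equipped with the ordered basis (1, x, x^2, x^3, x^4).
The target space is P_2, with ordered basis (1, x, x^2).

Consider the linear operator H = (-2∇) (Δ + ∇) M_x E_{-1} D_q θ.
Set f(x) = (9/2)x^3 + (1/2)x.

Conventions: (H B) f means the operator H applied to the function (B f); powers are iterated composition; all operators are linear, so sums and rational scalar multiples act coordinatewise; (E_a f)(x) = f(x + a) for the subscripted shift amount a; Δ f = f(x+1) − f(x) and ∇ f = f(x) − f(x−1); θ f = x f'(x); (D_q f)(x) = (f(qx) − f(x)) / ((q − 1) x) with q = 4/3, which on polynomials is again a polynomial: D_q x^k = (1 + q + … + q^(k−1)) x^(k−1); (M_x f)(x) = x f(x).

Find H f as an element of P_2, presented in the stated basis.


θ f = (27/2)x^3 + (1/2)x
D_q θ f = (111/2)x^2 + 1/2
E_{-1} D_q θ f = (111/2)x^2 - 111x + 56
M_x (E_{-1} D_q θ) f = (111/2)x^3 - 111x^2 + 56x
Δ M_x (E_{-1} D_q θ) f = (333/2)x^2 - (111/2)x + 1/2
∇ M_x (E_{-1} D_q θ) f = (333/2)x^2 - (777/2)x + 445/2
(Δ + ∇) M_x (E_{-1} D_q θ) f = 333x^2 - 444x + 223
∇ ((Δ + ∇) M_x E_{-1} D_q θ) f = 666x - 777
(-2∇) ((Δ + ∇) M_x E_{-1} D_q θ) f = -1332x + 1554

the image equals g(x) = -1332x + 1554


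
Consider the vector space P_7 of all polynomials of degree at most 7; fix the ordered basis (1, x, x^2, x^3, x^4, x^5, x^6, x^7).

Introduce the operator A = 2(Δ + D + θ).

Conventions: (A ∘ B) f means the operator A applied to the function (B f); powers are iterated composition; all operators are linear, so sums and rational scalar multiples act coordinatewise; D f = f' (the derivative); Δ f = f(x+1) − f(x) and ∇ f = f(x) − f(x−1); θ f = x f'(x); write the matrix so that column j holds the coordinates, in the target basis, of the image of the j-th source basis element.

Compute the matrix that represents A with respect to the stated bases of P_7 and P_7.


the matrix is [[0, 4, 2, 2, 2, 2, 2, 2]; [0, 2, 8, 6, 8, 10, 12, 14]; [0, 0, 4, 12, 12, 20, 30, 42]; [0, 0, 0, 6, 16, 20, 40, 70]; [0, 0, 0, 0, 8, 20, 30, 70]; [0, 0, 0, 0, 0, 10, 24, 42]; [0, 0, 0, 0, 0, 0, 12, 28]; [0, 0, 0, 0, 0, 0, 0, 14]] (rows listed top to bottom)

image of 1: 0
image of x: 2x + 4
image of x^2: 4x^2 + 8x + 2
image of x^3: 6x^3 + 12x^2 + 6x + 2
image of x^4: 8x^4 + 16x^3 + 12x^2 + 8x + 2
image of x^5: 10x^5 + 20x^4 + 20x^3 + 20x^2 + 10x + 2
image of x^6: 12x^6 + 24x^5 + 30x^4 + 40x^3 + 30x^2 + 12x + 2
image of x^7: 14x^7 + 28x^6 + 42x^5 + 70x^4 + 70x^3 + 42x^2 + 14x + 2
each image's coordinates form column j of the matrix


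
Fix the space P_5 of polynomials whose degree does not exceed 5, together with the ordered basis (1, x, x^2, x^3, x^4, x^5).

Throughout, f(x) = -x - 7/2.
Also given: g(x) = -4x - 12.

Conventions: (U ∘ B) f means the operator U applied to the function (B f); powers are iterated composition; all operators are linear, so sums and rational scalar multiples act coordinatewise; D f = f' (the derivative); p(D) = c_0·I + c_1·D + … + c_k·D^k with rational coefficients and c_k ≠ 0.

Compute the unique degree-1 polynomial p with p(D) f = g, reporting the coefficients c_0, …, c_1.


p(D) = 4·I − 2·D, i.e. c_0 = 4, c_1 = -2

D^0 f = -x - 7/2
D^1 f = -1
matching coefficients of g against c_0 f + c_1 Df + … from the top degree down determines the c_i
solution: c_0 = 4, c_1 = -2


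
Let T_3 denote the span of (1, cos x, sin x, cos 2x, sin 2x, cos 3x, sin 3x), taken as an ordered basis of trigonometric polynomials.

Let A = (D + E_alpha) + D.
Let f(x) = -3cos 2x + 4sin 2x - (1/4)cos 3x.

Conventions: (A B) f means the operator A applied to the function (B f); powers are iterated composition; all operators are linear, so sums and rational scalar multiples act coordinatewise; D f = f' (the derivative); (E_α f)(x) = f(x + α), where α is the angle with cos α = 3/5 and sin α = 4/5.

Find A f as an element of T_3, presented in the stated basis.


D f = 8cos 2x + 6sin 2x + (3/4)sin 3x
E_alpha f = (117/25)cos 2x + (44/25)sin 2x + (117/500)cos 3x + (11/125)sin 3x
(D + E_alpha) f = (317/25)cos 2x + (194/25)sin 2x + (117/500)cos 3x + (419/500)sin 3x
D f = 8cos 2x + 6sin 2x + (3/4)sin 3x
((D + E_alpha) + D) f = (517/25)cos 2x + (344/25)sin 2x + (117/500)cos 3x + (397/250)sin 3x

the image equals g(x) = (517/25)cos 2x + (344/25)sin 2x + (117/500)cos 3x + (397/250)sin 3x


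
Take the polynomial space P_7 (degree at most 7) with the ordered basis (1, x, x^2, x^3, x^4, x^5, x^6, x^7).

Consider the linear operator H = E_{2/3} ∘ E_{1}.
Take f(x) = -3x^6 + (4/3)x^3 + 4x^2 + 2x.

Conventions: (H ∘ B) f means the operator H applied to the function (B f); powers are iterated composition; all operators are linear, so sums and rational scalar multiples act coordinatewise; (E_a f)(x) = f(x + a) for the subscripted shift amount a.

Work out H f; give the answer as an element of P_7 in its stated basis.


the image equals g(x) = -3x^6 - 30x^5 - 125x^4 - (2488/9)x^3 - (3029/9)x^2 - (5536/27)x - 10615/243

E_{1} f = -3x^6 - 18x^5 - 45x^4 - (176/3)x^3 - 37x^2 - 4x + 13/3
E_{2/3} E_{1} f = -3x^6 - 30x^5 - 125x^4 - (2488/9)x^3 - (3029/9)x^2 - (5536/27)x - 10615/243


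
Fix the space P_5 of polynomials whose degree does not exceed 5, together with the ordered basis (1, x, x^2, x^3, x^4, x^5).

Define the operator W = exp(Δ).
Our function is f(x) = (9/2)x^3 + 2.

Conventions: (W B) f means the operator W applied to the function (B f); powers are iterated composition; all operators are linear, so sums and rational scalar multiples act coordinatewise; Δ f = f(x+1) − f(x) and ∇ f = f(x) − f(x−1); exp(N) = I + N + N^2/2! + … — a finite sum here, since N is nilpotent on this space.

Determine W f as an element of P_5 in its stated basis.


order-1 term: (27/2)x^2 + (27/2)x + 9/2
order-2 term: (27/2)x + 27/2
order-3 term: 9/2
the series for exp(Δ) f terminates at order 3
exp(Δ) f = (9/2)x^3 + (27/2)x^2 + 27x + 49/2

g(x) = (9/2)x^3 + (27/2)x^2 + 27x + 49/2


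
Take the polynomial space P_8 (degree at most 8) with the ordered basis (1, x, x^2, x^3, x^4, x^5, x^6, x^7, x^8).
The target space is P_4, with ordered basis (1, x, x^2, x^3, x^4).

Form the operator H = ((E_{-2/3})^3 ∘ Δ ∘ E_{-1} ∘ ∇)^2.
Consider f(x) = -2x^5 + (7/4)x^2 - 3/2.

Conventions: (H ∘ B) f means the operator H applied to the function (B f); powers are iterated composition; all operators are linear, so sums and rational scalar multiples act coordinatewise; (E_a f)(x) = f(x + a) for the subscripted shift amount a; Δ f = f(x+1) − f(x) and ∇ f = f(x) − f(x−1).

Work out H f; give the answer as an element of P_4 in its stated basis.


the image equals g(x) = -240x + 1440

∇ f = -10x^4 + 20x^3 - 20x^2 + (27/2)x - 15/4
E_{-1} ∇ f = -10x^4 + 60x^3 - 140x^2 + (307/2)x - 269/4
Δ E_{-1} ∇ f = -40x^3 + 120x^2 - 140x + 127/2
E_{-2/3} (Δ ∘ E_{-1}) ∇ f = -40x^3 + 200x^2 - (1060/3)x + 11989/54
E_{-2/3} E_{-2/3} (Δ ∘ E_{-1}) ∇ f = -40x^3 + 280x^2 - (2020/3)x + 30149/54
E_{-2/3} E_{-2/3} E_{-2/3} (Δ ∘ E_{-1}) ∇ f = -40x^3 + 360x^2 - 1100x + 2287/2
∇ ((E_{-2/3})^3 ∘ Δ ∘ E_{-1} ∘ ∇) f = -120x^2 + 840x - 1500
E_{-1} ∇ ((E_{-2/3})^3 ∘ Δ ∘ E_{-1} ∘ ∇) f = -120x^2 + 1080x - 2460
Δ E_{-1} ∇ ((E_{-2/3})^3 ∘ Δ ∘ E_{-1} ∘ ∇) f = -240x + 960
E_{-2/3} (Δ ∘ E_{-1}) ∇ ((E_{-2/3})^3 ∘ Δ ∘ E_{-1} ∘ ∇) f = -240x + 1120
E_{-2/3} E_{-2/3} (Δ ∘ E_{-1}) ∇ ((E_{-2/3})^3 ∘ Δ ∘ E_{-1} ∘ ∇) f = -240x + 1280
E_{-2/3} E_{-2/3} E_{-2/3} (Δ ∘ E_{-1}) ∇ ((E_{-2/3})^3 ∘ Δ ∘ E_{-1} ∘ ∇) f = -240x + 1440


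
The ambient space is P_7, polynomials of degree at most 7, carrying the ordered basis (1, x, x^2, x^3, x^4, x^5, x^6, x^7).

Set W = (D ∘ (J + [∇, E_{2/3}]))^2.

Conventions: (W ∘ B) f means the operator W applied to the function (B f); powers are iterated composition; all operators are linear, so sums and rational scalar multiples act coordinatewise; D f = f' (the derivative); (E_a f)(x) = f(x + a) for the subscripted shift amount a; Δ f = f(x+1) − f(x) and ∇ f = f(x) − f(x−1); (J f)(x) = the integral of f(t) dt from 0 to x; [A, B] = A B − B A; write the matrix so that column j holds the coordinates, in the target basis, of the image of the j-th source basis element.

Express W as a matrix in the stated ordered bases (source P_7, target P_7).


image of 1: 1
image of x: x
image of x^2: x^2
image of x^3: x^3
image of x^4: x^4
image of x^5: x^5
image of x^6: x^6
image of x^7: x^7
each image's coordinates form column j of the matrix

the matrix is [[1, 0, 0, 0, 0, 0, 0, 0]; [0, 1, 0, 0, 0, 0, 0, 0]; [0, 0, 1, 0, 0, 0, 0, 0]; [0, 0, 0, 1, 0, 0, 0, 0]; [0, 0, 0, 0, 1, 0, 0, 0]; [0, 0, 0, 0, 0, 1, 0, 0]; [0, 0, 0, 0, 0, 0, 1, 0]; [0, 0, 0, 0, 0, 0, 0, 1]] (rows listed top to bottom)


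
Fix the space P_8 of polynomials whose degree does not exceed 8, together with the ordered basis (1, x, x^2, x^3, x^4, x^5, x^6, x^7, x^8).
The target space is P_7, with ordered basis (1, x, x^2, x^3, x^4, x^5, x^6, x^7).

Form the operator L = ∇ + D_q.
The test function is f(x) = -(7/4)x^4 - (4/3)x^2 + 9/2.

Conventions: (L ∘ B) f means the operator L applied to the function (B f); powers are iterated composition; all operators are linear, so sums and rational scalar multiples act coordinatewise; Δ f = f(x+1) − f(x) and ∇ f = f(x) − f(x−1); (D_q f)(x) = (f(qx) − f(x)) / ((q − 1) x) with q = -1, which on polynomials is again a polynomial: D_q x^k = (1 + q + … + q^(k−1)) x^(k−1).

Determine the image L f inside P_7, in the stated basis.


∇ f = -7x^3 + (21/2)x^2 - (29/3)x + 37/12
D_q f = 0
(∇ + D_q) f = -7x^3 + (21/2)x^2 - (29/3)x + 37/12

g(x) = -7x^3 + (21/2)x^2 - (29/3)x + 37/12


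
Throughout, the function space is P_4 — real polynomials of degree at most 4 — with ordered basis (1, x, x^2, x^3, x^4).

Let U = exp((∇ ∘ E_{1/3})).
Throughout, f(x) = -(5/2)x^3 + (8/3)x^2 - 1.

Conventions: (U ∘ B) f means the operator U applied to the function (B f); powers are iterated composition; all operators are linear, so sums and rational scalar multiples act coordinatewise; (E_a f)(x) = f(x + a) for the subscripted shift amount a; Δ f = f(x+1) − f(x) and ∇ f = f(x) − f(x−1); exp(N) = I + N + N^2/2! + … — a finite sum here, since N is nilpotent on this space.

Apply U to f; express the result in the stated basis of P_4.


the image equals g(x) = -(5/2)x^3 - (29/6)x^2 + (1/3)x - 1/18

order-1 term: -(15/2)x^2 + (47/6)x - 31/18
order-2 term: -(15/2)x + 31/6
order-3 term: -5/2
the series for exp((∇ ∘ E_{1/3})) f terminates at order 3
exp((∇ ∘ E_{1/3})) f = -(5/2)x^3 - (29/6)x^2 + (1/3)x - 1/18


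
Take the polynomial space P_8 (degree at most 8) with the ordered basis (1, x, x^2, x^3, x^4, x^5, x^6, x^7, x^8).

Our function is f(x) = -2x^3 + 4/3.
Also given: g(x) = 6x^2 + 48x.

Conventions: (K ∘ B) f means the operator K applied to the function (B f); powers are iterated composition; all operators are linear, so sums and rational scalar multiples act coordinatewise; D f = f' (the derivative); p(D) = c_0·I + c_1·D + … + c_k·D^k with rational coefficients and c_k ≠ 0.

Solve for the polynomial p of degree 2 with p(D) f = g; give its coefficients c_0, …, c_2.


p(D) = -D − 4·D^2, i.e. c_0 = 0, c_1 = -1, c_2 = -4

D^0 f = -2x^3 + 4/3
D^1 f = -6x^2
D^2 f = -12x
matching coefficients of g against c_0 f + c_1 Df + … from the top degree down determines the c_i
solution: c_0 = 0, c_1 = -1, c_2 = -4


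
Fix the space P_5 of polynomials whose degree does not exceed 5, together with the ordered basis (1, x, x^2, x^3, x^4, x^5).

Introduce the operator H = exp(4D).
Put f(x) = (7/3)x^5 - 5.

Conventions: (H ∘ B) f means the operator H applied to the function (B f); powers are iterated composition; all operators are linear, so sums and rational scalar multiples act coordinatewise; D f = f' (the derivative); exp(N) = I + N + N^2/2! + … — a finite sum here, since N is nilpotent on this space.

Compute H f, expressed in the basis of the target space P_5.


order-1 term: (140/3)x^4
order-2 term: (1120/3)x^3
order-3 term: (4480/3)x^2
order-4 term: (8960/3)x
order-5 term: 7168/3
the series for exp(4D) f terminates at order 5
exp(4D) f = (7/3)x^5 + (140/3)x^4 + (1120/3)x^3 + (4480/3)x^2 + (8960/3)x + 7153/3

the image equals g(x) = (7/3)x^5 + (140/3)x^4 + (1120/3)x^3 + (4480/3)x^2 + (8960/3)x + 7153/3


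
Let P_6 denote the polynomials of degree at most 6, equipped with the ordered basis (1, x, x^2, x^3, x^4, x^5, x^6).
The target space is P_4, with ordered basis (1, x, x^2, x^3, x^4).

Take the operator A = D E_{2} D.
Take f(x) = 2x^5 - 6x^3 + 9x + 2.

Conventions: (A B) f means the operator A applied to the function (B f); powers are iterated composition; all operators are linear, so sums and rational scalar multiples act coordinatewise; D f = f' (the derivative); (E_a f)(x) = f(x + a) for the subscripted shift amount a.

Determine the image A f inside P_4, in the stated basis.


g(x) = 40x^3 + 240x^2 + 444x + 248

D f = 10x^4 - 18x^2 + 9
E_{2} D f = 10x^4 + 80x^3 + 222x^2 + 248x + 97
D E_{2} D f = 40x^3 + 240x^2 + 444x + 248


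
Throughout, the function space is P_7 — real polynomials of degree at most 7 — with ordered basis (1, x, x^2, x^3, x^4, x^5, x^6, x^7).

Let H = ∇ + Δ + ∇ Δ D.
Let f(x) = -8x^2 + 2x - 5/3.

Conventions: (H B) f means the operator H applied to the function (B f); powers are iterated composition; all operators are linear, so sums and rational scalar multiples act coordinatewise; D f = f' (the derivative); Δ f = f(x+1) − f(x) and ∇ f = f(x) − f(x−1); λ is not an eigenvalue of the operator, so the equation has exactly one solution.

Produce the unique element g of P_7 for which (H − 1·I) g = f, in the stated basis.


write g with unknown coordinates in the stated basis and equate coefficients in (H − 1·I) g = f
solving from the highest basis element down gives g = 8x^2 + 30x + 185/3
check: H g = 32x + 60
so H g − 1·g = -8x^2 + 2x - 5/3 = f ✓

the image equals g(x) = 8x^2 + 30x + 185/3


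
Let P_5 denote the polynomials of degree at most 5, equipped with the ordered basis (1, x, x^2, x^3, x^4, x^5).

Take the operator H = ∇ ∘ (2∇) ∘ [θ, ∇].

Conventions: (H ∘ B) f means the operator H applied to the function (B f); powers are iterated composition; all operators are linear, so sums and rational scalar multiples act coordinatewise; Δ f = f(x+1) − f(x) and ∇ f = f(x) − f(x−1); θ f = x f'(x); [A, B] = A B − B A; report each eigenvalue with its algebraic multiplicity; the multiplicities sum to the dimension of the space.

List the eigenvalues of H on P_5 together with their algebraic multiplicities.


image of 1: 0
image of x: 0
image of x^2: 0
image of x^3: -12
image of x^4: -48x + 96
image of x^5: -120x^2 + 480x - 500
the matrix is upper triangular; its diagonal is (0, 0, 0, 0, 0, 0)
for a triangular matrix the eigenvalues are the diagonal entries, with algebraic multiplicity their repetition count

λ = 0 (multiplicity 6)


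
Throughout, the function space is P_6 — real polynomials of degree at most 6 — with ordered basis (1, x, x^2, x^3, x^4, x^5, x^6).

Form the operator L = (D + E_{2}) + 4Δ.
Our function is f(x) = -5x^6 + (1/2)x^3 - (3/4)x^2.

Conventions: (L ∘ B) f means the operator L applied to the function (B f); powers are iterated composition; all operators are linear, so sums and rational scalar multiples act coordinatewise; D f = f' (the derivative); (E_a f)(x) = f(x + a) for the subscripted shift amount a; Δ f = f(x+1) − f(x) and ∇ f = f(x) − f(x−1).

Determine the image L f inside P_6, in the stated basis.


the result is g(x) = -5x^6 - 210x^5 - 600x^4 - (2399/2)x^3 - (5961/4)x^2 - (2157/2)x - 340

D f = -30x^5 + (3/2)x^2 - (3/2)x
E_{2} f = -5x^6 - 60x^5 - 300x^4 - (1599/2)x^3 - (4791/4)x^2 - 957x - 319
(D + E_{2}) f = -5x^6 - 90x^5 - 300x^4 - (1599/2)x^3 - (4785/4)x^2 - (1917/2)x - 319
Δ f = -30x^5 - 75x^4 - 100x^3 - (147/2)x^2 - 30x - 21/4
(4Δ) f = -120x^5 - 300x^4 - 400x^3 - 294x^2 - 120x - 21
((D + E_{2}) + 4Δ) f = -5x^6 - 210x^5 - 600x^4 - (2399/2)x^3 - (5961/4)x^2 - (2157/2)x - 340


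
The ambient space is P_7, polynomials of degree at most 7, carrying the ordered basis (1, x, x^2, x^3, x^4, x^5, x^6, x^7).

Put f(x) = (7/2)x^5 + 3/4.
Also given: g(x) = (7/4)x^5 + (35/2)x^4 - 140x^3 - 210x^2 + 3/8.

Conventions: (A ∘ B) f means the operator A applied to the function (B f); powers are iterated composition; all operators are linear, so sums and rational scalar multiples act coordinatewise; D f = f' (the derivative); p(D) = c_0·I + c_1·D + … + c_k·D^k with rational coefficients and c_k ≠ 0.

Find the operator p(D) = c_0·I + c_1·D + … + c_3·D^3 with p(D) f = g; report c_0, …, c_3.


c_0 = 1/2, c_1 = 1, c_2 = -2, c_3 = -1

D^0 f = (7/2)x^5 + 3/4
D^1 f = (35/2)x^4
D^2 f = 70x^3
D^3 f = 210x^2
matching coefficients of g against c_0 f + c_1 Df + … from the top degree down determines the c_i
solution: c_0 = 1/2, c_1 = 1, c_2 = -2, c_3 = -1


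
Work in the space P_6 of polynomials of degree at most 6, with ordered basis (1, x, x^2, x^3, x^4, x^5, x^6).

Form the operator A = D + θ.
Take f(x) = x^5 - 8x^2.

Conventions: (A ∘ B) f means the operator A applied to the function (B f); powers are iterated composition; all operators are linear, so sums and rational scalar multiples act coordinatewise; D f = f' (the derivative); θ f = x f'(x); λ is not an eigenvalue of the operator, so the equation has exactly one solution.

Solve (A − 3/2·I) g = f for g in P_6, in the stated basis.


write g with unknown coordinates in the stated basis and equate coefficients in (A − 3/2·I) g = f
solving from the highest basis element down gives g = (2/7)x^5 - (4/7)x^4 + (32/21)x^3 - (176/7)x^2 - (704/7)x - 1408/21
check: A g = (10/7)x^5 - (6/7)x^4 + (16/7)x^3 - (320/7)x^2 - (1056/7)x - 704/7
so A g − 3/2·g = x^5 - 8x^2 = f ✓

g(x) = (2/7)x^5 - (4/7)x^4 + (32/21)x^3 - (176/7)x^2 - (704/7)x - 1408/21


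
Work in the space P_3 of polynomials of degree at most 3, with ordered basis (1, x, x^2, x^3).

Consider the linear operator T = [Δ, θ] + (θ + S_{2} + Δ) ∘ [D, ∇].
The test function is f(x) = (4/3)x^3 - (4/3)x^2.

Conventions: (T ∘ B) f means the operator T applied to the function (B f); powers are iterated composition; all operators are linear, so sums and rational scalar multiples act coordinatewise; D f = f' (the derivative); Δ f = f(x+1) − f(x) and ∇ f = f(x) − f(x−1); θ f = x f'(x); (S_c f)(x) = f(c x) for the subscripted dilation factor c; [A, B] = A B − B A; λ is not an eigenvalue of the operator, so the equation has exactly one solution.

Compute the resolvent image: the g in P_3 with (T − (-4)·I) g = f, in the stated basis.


the image equals g(x) = (1/3)x^3 - (7/12)x^2 - (5/24)x + 3/32

write g with unknown coordinates in the stated basis and equate coefficients in (T − (-4)·I) g = f
solving from the highest basis element down gives g = (1/3)x^3 - (7/12)x^2 - (5/24)x + 3/32
check: T g = x^2 + (5/6)x - 3/8
so T g − (-4)·g = (4/3)x^3 - (4/3)x^2 = f ✓
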